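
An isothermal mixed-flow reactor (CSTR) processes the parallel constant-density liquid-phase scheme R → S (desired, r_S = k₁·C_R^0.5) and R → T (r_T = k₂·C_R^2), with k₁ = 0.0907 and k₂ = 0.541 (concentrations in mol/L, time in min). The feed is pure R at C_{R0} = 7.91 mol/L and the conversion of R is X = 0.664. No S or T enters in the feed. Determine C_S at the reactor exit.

Exit C_R = C_{R0}(1−X) = 7.91×0.336 = 2.658 mol/L.
A CSTR operates uniformly at the exit composition, giving r_S = 0.1479 and r_T = 3.821 (each k·C_R^n at C_R = 2.658).
Fraction of consumed R going to S: r_S/(r_S+r_T) = 0.03725.
C_S = 0.03725·C_{R0}·X = 0.03725×7.91×0.664 = 0.196 mol/L.

0.196 mol/L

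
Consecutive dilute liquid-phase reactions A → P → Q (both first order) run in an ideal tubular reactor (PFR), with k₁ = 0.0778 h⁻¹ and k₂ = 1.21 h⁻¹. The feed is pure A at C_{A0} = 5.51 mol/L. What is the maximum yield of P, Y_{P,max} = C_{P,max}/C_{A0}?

At the optimum, C_{P,max}/C_{A0} = (k₁/k₂)^[k₂/(k₂−k₁)].
= (0.0778/1.21)^(1.21/(1.21−0.0778)) = (0.06430)^(1.069) = 0.05325.

0.0532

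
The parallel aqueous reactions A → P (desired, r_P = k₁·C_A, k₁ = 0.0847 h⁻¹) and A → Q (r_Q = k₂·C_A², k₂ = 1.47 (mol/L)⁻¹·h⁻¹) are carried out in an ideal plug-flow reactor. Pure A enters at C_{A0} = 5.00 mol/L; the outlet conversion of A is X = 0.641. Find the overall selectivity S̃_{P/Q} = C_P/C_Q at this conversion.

0.0184

C_A = C_{A0}(1−X) = 1.795 mol/L.
Along a PFR/batch, dC_P/dC_A = −r_P/(r_P+r_Q) = −k₁/(k₁+k₂·C_A).
Integrating from C_{A0} to C_A: C_P = (0.0847/1.47)·ln[(0.0847+1.47·5.00)/(0.0847+1.47·1.79)] = 0.05762·ln(7.435/2.723) = 0.05787 mol/L.
C_Q = (C_{A0}−C_A)−C_P = 3.147 mol/L; S̃_{P/Q} = 0.05787/3.147 = 0.0184.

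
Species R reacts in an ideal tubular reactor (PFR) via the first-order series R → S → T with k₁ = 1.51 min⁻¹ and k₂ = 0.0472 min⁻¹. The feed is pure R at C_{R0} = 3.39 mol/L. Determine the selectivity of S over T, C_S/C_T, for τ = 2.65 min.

The intermediate concentration in a first-order A→B→C sequence is C_S = k₁C_{R0}(e^(−k₁τ) − e^(−k₂τ))/(k₂−k₁).
e^(−k₁τ) = e^(−1.51×2.65) = e^(−4.002) = 0.01829; e^(−k₂τ) = e^(−0.1251) = 0.8824.
C_S = 1.51×3.39/(0.0472−1.51) × (0.01829−0.8824) = (-3.499)×(-0.8641) = 3.024 mol/L.
C_R = C_{R0}e^(−k₁τ) = 0.06200 mol/L, so C_T = C_{R0}−C_R−C_S = 0.3041 mol/L; C_S/C_T = 9.95.

9.95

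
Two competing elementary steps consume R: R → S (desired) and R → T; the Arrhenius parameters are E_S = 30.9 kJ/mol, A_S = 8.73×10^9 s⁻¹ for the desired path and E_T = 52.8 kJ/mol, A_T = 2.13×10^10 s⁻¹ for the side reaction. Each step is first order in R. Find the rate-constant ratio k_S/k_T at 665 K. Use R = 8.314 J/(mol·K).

With equal orders, S_{S/T} = k_S/k_T = (A_S/A_T)·exp[(E_T−E_S)/(RT)].
(E_T−E_S)/(RT) = (52.8−30.9)×10³/(8.314×665) = 21900/5529 = 3.961.
k_S/k_T = (8.73×10^9/2.13×10^10)·exp(3.961) = 0.4099 × 52.51 = 21.5.
Since E_S < E_T, lowering the temperature improves selectivity toward S.

21.5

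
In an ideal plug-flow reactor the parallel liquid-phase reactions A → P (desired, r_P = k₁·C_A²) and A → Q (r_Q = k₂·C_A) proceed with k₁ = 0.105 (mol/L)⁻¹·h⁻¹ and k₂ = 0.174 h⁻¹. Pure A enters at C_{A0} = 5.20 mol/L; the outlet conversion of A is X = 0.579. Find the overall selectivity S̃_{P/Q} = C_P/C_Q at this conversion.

C_A = C_{A0}(1−X) = 2.189 mol/L.
Along a PFR/batch, dC_Q/dC_A = −r_Q/(r_P+r_Q) = −k₂/(k₂+k₁·C_A).
Integrating from C_{A0} to C_A: C_Q = (0.174/0.105)·ln[(0.174+0.105·5.20)/(0.174+0.105·2.19)] = 1.657·ln(0.7200/0.4039) = 0.9581 mol/L.
Then C_P = (C_{A0}−C_A) − C_Q = 3.011 − 0.9581 = 2.053 mol/L.
S̃_{P/Q} = C_P/C_Q = 2.053/0.9581 = 2.14.

2.14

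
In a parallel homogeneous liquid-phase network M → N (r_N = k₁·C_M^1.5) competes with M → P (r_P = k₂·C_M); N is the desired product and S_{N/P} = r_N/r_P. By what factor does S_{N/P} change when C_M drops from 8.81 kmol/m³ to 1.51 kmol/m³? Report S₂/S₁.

S_{N/P} = (k₁/k₂)·C_M^0.5, so S₂/S₁ = (C_{M,2}/C_{M,1})^0.5.
= (1.51/8.81)^0.5 = (0.1714)^0.5 = 0.414.

0.414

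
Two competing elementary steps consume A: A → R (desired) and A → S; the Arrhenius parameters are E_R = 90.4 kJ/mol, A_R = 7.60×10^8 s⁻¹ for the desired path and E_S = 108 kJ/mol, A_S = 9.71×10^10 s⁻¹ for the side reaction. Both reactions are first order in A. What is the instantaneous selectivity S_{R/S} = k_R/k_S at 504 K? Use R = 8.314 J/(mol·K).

With equal orders, S_{R/S} = k_R/k_S = (A_R/A_S)·exp[(E_S−E_R)/(RT)].
(E_S−E_R)/(RT) = (108−90.4)×10³/(8.314×504) = 17600/4190 = 4.200.
k_R/k_S = (7.60×10^8/9.71×10^10)·exp(4.200) = 0.007827 × 66.70 = 0.522.
Since E_R < E_S, lowering the temperature improves selectivity toward R.

0.522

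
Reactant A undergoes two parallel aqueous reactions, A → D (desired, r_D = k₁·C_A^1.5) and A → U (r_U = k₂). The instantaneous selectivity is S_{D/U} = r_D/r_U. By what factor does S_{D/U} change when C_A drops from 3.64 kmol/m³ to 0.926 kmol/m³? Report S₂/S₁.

S_{D/U} = (k₁/k₂)·C_A^1.5, so S₂/S₁ = (C_{A,2}/C_{A,1})^1.5.
= (0.926/3.64)^1.5 = (0.2544)^1.5 = 0.128.

0.128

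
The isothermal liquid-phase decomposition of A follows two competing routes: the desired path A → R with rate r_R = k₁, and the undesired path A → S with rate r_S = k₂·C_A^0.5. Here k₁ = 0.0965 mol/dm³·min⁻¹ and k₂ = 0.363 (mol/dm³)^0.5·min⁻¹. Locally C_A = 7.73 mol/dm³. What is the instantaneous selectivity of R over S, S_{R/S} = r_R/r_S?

S_{R/S} = r_R/r_S = (k₁)/(k₂·C_A^0.5) = (k₁/k₂)·C_A^-0.5.
= (0.0965) / (0.363×7.730^0.5) = 0.09650/1.009 = 0.0956.

0.0956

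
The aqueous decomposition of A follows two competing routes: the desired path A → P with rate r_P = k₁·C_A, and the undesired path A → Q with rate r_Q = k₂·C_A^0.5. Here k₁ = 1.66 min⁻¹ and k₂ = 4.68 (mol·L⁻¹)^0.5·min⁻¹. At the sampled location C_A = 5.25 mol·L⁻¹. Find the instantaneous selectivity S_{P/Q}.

S_{P/Q} = r_P/r_Q = (k₁·C_A)/(k₂·C_A^0.5) = (k₁/k₂)·C_A^0.5.
= (1.66×5.250) / (4.68×5.250^0.5) = 8.715/10.72 = 0.813.

0.813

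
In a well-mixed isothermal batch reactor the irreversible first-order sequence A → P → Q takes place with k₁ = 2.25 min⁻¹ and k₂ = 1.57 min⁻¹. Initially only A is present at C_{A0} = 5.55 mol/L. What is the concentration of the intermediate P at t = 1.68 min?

For first-order series with pure A initially, C_P(t) = k₁C_{A0}/(k₂−k₁)·(e^(−k₁t) − e^(−k₂t)).
e^(−k₁t) = e^(−2.25×1.68) = e^(−3.780) = 0.02282; e^(−k₂t) = e^(−2.638) = 0.07153.
C_P = 2.25×5.55/(1.57−2.25) × (0.02282−0.07153) = (-18.36)×(-0.04871) = 0.8945 mol/L.

0.895 mol/L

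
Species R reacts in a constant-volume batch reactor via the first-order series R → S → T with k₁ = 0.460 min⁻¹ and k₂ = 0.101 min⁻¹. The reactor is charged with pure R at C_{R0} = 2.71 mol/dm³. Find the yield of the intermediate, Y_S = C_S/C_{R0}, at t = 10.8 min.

0.422

For first-order series with pure R initially, C_S(t) = k₁C_{R0}/(k₂−k₁)·(e^(−k₁t) − e^(−k₂t)).
e^(−k₁t) = e^(−0.460×10.8) = e^(−4.968) = 0.006957; e^(−k₂t) = e^(−1.091) = 0.3359.
C_S = 0.460×2.71/(0.101−0.460) × (0.006957−0.3359) = (-3.472)×(-0.3290) = 1.142 mol/dm³.
Y_S = C_S/C_{R0} = 1.142/2.71 = 0.422.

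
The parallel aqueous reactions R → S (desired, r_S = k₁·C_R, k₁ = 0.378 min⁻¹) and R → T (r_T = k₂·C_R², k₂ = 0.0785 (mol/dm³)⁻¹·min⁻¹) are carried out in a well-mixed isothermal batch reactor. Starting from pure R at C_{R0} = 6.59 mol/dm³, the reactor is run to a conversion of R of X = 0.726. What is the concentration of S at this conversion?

2.62 mol/dm³

C_R = C_{R0}(1−X) = 1.806 mol/dm³.
Along a PFR/batch, dC_S/dC_R = −r_S/(r_S+r_T) = −k₁/(k₁+k₂·C_R).
Integrating from C_{R0} to C_R: C_S = (0.378/0.0785)·ln[(0.378+0.0785·6.59)/(0.378+0.0785·1.81)] = 4.815·ln(0.8953/0.5197) = 2.619 mol/dm³.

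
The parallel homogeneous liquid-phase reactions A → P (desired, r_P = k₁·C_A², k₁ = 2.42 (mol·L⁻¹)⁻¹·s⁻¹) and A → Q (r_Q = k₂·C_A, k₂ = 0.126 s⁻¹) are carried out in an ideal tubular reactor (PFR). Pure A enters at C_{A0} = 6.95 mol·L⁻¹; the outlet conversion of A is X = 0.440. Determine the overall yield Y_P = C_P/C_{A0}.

C_A = C_{A0}(1−X) = 3.892 mol·L⁻¹.
Along a PFR/batch, dC_Q/dC_A = −r_Q/(r_P+r_Q) = −k₂/(k₂+k₁·C_A).
Integrating from C_{A0} to C_A: C_Q = (0.126/2.42)·ln[(0.126+2.42·6.95)/(0.126+2.42·3.89)] = 0.05207·ln(16.95/9.545) = 0.02989 mol·L⁻¹.
Then C_P = (C_{A0}−C_A) − C_Q = 3.058 − 0.02989 = 3.028 mol·L⁻¹.
Y_P = C_P/C_{A0} = 3.028/6.95 = 0.436.

0.436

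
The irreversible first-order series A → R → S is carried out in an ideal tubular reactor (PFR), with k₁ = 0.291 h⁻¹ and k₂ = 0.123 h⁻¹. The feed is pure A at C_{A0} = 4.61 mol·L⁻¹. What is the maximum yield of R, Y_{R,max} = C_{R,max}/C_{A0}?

0.532

At the optimum, C_{R,max}/C_{A0} = (k₁/k₂)^[k₂/(k₂−k₁)].
= (0.291/0.123)^(0.123/(0.123−0.291)) = (2.366)^(-0.7321) = 0.5323.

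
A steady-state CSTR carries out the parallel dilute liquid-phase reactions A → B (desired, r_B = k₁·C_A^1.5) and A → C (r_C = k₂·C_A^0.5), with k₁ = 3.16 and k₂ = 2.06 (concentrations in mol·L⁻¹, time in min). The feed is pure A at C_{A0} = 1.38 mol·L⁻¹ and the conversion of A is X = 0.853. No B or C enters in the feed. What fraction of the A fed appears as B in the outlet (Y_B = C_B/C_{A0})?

Exit C_A = C_{A0}(1−X) = 1.38×0.147 = 0.2029 mol·L⁻¹.
Rates in a CSTR are evaluated at the outlet concentration: r_B = 3.16×0.2029^1.5 = 0.2887, r_C = 2.06×0.2029^0.5 = 0.9278.
Fraction of consumed A going to B: r_B/(r_B+r_C) = 0.2373.
C_B = 0.2373·C_{A0}·X = 0.2373×1.38×0.853 = 0.279 mol·L⁻¹; Y_B = C_B/C_{A0} = 0.202.

0.202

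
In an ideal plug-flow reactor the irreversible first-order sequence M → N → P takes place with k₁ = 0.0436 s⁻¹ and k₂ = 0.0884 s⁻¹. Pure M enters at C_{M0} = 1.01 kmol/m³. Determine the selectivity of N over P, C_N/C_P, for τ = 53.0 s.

0.108

The intermediate concentration in a first-order A→B→C sequence is C_N = k₁C_{M0}(e^(−k₁τ) − e^(−k₂τ))/(k₂−k₁).
e^(−k₁τ) = e^(−0.0436×53.0) = e^(−2.311) = 0.09918; e^(−k₂τ) = e^(−4.685) = 0.009231.
C_N = 0.0436×1.01/(0.0884−0.0436) × (0.09918−0.009231) = 0.9829×0.08995 = 0.08842 kmol/m³.
C_M = C_{M0}e^(−k₁τ) = 0.1002 kmol/m³, so C_P = C_{M0}−C_M−C_N = 0.8214 kmol/m³; C_N/C_P = 0.108.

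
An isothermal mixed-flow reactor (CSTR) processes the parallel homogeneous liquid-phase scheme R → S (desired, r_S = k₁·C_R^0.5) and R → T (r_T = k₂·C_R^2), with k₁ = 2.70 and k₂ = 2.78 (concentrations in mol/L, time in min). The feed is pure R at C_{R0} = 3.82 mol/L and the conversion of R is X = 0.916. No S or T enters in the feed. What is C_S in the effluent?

Exit C_R = C_{R0}(1−X) = 3.82×0.0840 = 0.3209 mol/L.
In a CSTR the entire volume is at exit conditions, so r_S = 2.70×0.3209^0.5 = 1.529 and r_T = 2.78×0.3209^2 = 0.2862.
Fraction of consumed R going to S: r_S/(r_S+r_T) = 0.8424.
C_S = 0.8424·C_{R0}·X = 0.8424×3.82×0.916 = 2.95 mol/L.

2.95 mol/L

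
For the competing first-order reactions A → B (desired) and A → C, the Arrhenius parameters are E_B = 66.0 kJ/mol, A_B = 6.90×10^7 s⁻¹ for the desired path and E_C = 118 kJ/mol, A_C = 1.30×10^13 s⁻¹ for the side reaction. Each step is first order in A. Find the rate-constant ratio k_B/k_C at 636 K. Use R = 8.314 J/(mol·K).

0.0990

With equal orders, S_{B/C} = k_B/k_C = (A_B/A_C)·exp[(E_C−E_B)/(RT)].
(E_C−E_B)/(RT) = (118−66.0)×10³/(8.314×636) = 52000/5288 = 9.834.
k_B/k_C = (6.90×10^7/1.30×10^13)·exp(9.834) = 5.308×10^-6 × 18660 = 0.0990.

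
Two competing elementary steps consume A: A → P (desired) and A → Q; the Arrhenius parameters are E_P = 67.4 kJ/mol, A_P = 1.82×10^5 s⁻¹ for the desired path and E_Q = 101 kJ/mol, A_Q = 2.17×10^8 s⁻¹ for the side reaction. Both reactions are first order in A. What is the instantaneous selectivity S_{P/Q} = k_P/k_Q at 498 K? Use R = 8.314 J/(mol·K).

2.81

Since both paths have the same order in A, the concentration cancels and S_{P/Q} = k_P/k_Q = (A_P/A_Q)·exp[(E_Q−E_P)/(RT)].
(E_Q−E_P)/(RT) = (101−67.4)×10³/(8.314×498) = 33600/4140 = 8.115.
k_P/k_Q = (1.82×10^5/2.17×10^8)·exp(8.115) = 8.387×10^-4 × 3345 = 2.81.
Since E_P < E_Q, lowering the temperature improves selectivity toward P.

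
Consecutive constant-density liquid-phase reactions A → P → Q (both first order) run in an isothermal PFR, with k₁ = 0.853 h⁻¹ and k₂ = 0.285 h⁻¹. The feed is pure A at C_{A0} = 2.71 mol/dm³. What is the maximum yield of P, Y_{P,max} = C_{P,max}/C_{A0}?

Evaluating C_P at τ_opt = ln(k₂/k₁)/(k₂−k₁) gives C_{P,max}/C_{A0} = (k₁/k₂)^[k₂/(k₂−k₁)].
= (0.853/0.285)^(0.285/(0.285−0.853)) = (2.993)^(-0.5018) = 0.5769.

0.577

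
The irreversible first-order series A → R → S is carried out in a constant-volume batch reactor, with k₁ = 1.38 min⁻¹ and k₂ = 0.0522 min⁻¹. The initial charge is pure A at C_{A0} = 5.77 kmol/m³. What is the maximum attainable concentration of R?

Evaluating C_R at t_opt = ln(k₂/k₁)/(k₂−k₁) gives C_{R,max}/C_{A0} = (k₁/k₂)^[k₂/(k₂−k₁)].
= (1.38/0.0522)^(0.0522/(0.0522−1.38)) = (26.44)^(-0.03931) = 0.8792.
C_{R,max} = 0.8792×5.77 = 5.07 kmol/m³.

5.07 kmol/m³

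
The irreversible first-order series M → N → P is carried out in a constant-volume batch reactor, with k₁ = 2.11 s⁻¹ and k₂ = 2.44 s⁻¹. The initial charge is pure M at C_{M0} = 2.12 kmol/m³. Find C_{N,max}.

For a first-order series the maximum intermediate yield is C_{N,max}/C_{M0} = (k₁/k₂)^[k₂/(k₂−k₁)].
= (2.11/2.44)^(2.44/(2.44−2.11)) = (0.8648)^(7.394) = 0.3415.
C_{N,max} = 0.3415×2.12 = 0.724 kmol/m³.

0.724 kmol/m³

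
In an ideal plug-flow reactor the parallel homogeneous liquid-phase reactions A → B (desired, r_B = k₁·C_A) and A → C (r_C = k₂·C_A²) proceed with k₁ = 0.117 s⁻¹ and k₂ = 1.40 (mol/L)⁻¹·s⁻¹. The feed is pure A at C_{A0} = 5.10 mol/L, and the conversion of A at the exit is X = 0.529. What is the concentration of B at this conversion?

C_A = C_{A0}(1−X) = 2.402 mol/L.
Along a PFR/batch, dC_B/dC_A = −r_B/(r_B+r_C) = −k₁/(k₁+k₂·C_A).
Integrating from C_{A0} to C_A: C_B = (0.117/1.40)·ln[(0.117+1.40·5.10)/(0.117+1.40·2.40)] = 0.08357·ln(7.257/3.480) = 0.06142 mol/L.

0.0614 mol/L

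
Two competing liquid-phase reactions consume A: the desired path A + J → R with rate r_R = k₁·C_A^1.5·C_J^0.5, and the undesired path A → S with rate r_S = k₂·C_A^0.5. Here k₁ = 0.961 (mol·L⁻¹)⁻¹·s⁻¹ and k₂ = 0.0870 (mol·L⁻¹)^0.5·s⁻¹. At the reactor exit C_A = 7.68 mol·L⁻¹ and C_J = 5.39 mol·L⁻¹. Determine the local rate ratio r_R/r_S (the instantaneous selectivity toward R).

S_{R/S} = r_R/r_S = (k₁·C_A^1.5·C_J^0.5)/(k₂·C_A^0.5) = (k₁/k₂)·C_A·C_J^0.5.
= (0.961×7.680^1.5×5.390^0.5) / (0.0870×7.680^0.5) = 47.49/0.2411 = 197.

197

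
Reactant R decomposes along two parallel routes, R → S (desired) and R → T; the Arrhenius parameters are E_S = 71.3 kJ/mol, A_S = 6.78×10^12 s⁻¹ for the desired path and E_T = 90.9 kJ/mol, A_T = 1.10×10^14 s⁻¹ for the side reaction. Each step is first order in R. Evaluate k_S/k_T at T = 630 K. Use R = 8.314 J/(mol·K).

k_S/k_T = (A_S/A_T)·exp[−(E_S−E_T)/(RT)] = (A_S/A_T)·exp[(E_T−E_S)/(RT)].
(E_T−E_S)/(RT) = (90.9−71.3)×10³/(8.314×630) = 19600/5238 = 3.742.
k_S/k_T = (6.78×10^12/1.10×10^14)·exp(3.742) = 0.06164 × 42.18 = 2.60.
Since E_S < E_T, lowering the temperature improves selectivity toward S.

2.60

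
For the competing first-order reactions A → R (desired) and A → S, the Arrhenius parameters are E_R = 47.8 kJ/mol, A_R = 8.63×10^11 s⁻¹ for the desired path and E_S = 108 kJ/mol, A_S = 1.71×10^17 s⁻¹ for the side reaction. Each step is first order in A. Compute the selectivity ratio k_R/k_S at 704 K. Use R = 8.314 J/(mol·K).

0.148

Since both paths have the same order in A, the concentration cancels and S_{R/S} = k_R/k_S = (A_R/A_S)·exp[(E_S−E_R)/(RT)].
(E_S−E_R)/(RT) = (108−47.8)×10³/(8.314×704) = 60200/5853 = 10.29.
k_R/k_S = (8.63×10^11/1.71×10^17)·exp(10.29) = 5.047×10^-6 × 29297 = 0.148.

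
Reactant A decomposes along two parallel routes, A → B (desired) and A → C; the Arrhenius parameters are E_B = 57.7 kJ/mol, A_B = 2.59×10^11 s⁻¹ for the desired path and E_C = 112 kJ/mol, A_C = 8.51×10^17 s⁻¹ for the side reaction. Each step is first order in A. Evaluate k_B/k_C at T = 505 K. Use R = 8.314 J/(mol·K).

Since both paths have the same order in A, the concentration cancels and S_{B/C} = k_B/k_C = (A_B/A_C)·exp[(E_C−E_B)/(RT)].
(E_C−E_B)/(RT) = (112−57.7)×10³/(8.314×505) = 54300/4199 = 12.93.
k_B/k_C = (2.59×10^11/8.51×10^17)·exp(12.93) = 3.043×10^-7 × 4.137×10^5 = 0.126.

0.126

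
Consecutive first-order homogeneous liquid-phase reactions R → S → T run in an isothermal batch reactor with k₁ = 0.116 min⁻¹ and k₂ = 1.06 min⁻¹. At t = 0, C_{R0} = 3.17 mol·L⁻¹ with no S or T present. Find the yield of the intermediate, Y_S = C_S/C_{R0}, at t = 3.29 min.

The intermediate concentration in a first-order A→B→C sequence is C_S = k₁C_{R0}(e^(−k₁t) − e^(−k₂t))/(k₂−k₁).
e^(−k₁t) = e^(−0.116×3.29) = e^(−0.3816) = 0.6827; e^(−k₂t) = e^(−3.487) = 0.03058.
C_S = 0.116×3.17/(1.06−0.116) × (0.6827−0.03058) = 0.3895×0.6522 = 0.2540 mol·L⁻¹.
Y_S = C_S/C_{R0} = 0.2540/3.17 = 0.0801.

0.0801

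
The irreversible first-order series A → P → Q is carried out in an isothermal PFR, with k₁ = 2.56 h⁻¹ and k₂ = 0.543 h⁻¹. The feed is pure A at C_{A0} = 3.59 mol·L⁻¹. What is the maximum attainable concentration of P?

Evaluating C_P at τ_opt = ln(k₂/k₁)/(k₂−k₁) gives C_{P,max}/C_{A0} = (k₁/k₂)^[k₂/(k₂−k₁)].
= (2.56/0.543)^(0.543/(0.543−2.56)) = (4.715)^(-0.2692) = 0.6587.
C_{P,max} = 0.6587×3.59 = 2.36 mol·L⁻¹.

2.36 mol·L⁻¹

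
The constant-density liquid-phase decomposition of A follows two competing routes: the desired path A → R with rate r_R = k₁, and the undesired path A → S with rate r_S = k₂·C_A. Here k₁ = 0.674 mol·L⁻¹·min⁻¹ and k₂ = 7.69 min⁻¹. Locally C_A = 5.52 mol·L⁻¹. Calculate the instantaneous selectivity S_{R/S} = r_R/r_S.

S_{R/S} = r_R/r_S = (k₁)/(k₂·C_A) = (k₁/k₂)·C_A⁻¹.
= (0.674) / (7.69×5.520) = 0.6740/42.45 = 0.0159.
The undesired path is higher order in A, so low C_A (CSTR or dilute feed) favours R.

0.0159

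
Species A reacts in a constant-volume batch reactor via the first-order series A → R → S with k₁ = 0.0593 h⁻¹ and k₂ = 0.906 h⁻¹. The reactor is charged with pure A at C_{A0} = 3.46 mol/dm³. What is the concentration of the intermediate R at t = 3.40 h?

For first-order series with pure A initially, C_R(t) = k₁C_{A0}/(k₂−k₁)·(e^(−k₁t) − e^(−k₂t)).
e^(−k₁t) = e^(−0.0593×3.40) = e^(−0.2016) = 0.8174; e^(−k₂t) = e^(−3.080) = 0.04594.
C_R = 0.0593×3.46/(0.906−0.0593) × (0.8174−0.04594) = 0.2423×0.7715 = 0.1869 mol/dm³.

0.187 mol/dm³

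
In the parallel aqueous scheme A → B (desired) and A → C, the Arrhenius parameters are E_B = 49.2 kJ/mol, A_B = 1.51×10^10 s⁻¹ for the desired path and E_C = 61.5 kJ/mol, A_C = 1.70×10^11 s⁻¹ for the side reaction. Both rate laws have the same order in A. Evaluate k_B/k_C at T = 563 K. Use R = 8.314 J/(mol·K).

1.23

k_B/k_C = (A_B/A_C)·exp[−(E_B−E_C)/(RT)] = (A_B/A_C)·exp[(E_C−E_B)/(RT)].
(E_C−E_B)/(RT) = (61.5−49.2)×10³/(8.314×563) = 12300/4681 = 2.628.
k_B/k_C = (1.51×10^10/1.70×10^11)·exp(2.628) = 0.08882 × 13.84 = 1.23.
Since E_B < E_C, lowering the temperature improves selectivity toward B.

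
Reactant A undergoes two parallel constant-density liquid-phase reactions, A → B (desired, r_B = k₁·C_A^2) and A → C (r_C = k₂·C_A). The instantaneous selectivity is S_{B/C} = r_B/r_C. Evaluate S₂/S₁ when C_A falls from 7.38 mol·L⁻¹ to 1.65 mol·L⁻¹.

S_{B/C} = (k₁/k₂)·C_A, so S₂/S₁ = (C_{A,2}/C_{A,1}).
= 1.65/7.38 = 0.224.

0.224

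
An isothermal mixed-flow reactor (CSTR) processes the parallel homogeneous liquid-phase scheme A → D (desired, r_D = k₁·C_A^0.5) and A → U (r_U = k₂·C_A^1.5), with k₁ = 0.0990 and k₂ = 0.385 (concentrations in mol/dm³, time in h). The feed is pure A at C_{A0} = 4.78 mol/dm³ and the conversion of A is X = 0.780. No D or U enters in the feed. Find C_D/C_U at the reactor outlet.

Exit C_A = C_{A0}(1−X) = 4.78×0.220 = 1.052 mol/dm³.
A CSTR operates uniformly at the exit composition, giving r_D = 0.1015 and r_U = 0.4152 (each k·C_A^n at C_A = 1.052).
Overall selectivity = C_D/C_U = r_Dτ/(r_Uτ) = r_D/r_U = 0.245.

0.245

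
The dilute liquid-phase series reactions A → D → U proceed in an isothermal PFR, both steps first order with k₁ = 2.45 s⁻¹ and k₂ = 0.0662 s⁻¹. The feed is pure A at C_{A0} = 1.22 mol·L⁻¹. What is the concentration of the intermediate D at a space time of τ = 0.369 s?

0.716 mol·L⁻¹

For first-order series with pure A initially, C_D(τ) = k₁C_{A0}/(k₂−k₁)·(e^(−k₁τ) − e^(−k₂τ)).
e^(−k₁τ) = e^(−2.45×0.369) = e^(−0.9041) = 0.4049; e^(−k₂τ) = e^(−0.02443) = 0.9759.
C_D = 2.45×1.22/(0.0662−2.45) × (0.4049−0.9759) = (-1.254)×(-0.5709) = 0.7159 mol·L⁻¹.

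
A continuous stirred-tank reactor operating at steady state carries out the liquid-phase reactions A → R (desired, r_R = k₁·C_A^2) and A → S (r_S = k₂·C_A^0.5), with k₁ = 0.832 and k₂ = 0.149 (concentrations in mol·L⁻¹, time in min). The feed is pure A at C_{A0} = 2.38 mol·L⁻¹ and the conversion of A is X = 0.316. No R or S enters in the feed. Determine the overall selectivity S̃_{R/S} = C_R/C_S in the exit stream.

Exit C_A = C_{A0}(1−X) = 2.38×0.684 = 1.628 mol·L⁻¹.
A CSTR operates uniformly at the exit composition, giving r_R = 2.205 and r_S = 0.1901 (each k·C_A^n at C_A = 1.628).
Overall selectivity = C_R/C_S = r_Rτ/(r_Sτ) = r_R/r_S = 11.6.

11.6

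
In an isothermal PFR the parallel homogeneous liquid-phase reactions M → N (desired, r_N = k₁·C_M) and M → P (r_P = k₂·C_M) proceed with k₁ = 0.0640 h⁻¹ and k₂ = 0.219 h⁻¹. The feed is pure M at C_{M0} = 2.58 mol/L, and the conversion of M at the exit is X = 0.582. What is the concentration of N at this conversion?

0.340 mol/L

C_M = C_{M0}(1−X) = 1.078 mol/L.
Both paths are first order in M, so the instantaneous fraction to N is constant: dC_N/d(−C_M) = k₁/(k₁+k₂) = 0.2261.
C_N = 0.2261·(C_{M0}−C_M) = 0.2261×1.502 = 0.340 mol/L.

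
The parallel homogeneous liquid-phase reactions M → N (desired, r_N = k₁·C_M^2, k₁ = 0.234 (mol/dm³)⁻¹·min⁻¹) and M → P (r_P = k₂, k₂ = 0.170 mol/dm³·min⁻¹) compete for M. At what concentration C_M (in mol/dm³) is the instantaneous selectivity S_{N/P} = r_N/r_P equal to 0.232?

S_{N/P} = (k₁/k₂)·C_M^2 ⇒ C_M = (S·k₂/k₁)^(0.5).
= (0.232×0.170/0.234)^(0.5) = (0.1685)^(0.5) = 0.411 mol/dm³.

0.411 mol/dm³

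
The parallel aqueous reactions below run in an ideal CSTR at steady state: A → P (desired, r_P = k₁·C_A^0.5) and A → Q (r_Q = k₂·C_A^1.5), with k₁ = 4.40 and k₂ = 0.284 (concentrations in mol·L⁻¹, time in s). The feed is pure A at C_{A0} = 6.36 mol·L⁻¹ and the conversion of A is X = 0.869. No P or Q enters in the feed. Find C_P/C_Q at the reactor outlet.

18.6

Exit C_A = C_{A0}(1−X) = 6.36×0.131 = 0.8332 mol·L⁻¹.
In a CSTR the entire volume is at exit conditions, so r_P = 4.40×0.8332^0.5 = 4.016 and r_Q = 0.284×0.8332^1.5 = 0.2160.
Overall selectivity = C_P/C_Q = r_Pτ/(r_Qτ) = r_P/r_Q = 18.6.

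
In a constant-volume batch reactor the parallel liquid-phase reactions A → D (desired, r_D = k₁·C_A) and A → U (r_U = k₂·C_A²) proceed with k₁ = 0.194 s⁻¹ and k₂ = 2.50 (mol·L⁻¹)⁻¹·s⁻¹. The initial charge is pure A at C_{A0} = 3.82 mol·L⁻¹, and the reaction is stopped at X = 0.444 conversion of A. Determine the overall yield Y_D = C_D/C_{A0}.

C_A = C_{A0}(1−X) = 2.124 mol·L⁻¹.
Along a PFR/batch, dC_D/dC_A = −r_D/(r_D+r_U) = −k₁/(k₁+k₂·C_A).
Integrating from C_{A0} to C_A: C_D = (0.194/2.50)·ln[(0.194+2.50·3.82)/(0.194+2.50·2.12)] = 0.07760·ln(9.744/5.504) = 0.04433 mol·L⁻¹.
Y_D = C_D/C_{A0} = 0.04433/3.82 = 0.0116.

0.0116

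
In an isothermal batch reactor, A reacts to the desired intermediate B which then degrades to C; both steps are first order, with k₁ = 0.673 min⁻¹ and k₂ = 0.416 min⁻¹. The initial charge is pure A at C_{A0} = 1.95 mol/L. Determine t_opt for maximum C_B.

1.87 min

For first-order series the maximum of C_B occurs at t_opt = ln(k₂/k₁)/(k₂−k₁).
= ln(0.416/0.673)/(0.416−0.673) = ln(0.6181)/-0.2570 = -0.4811/-0.2570 = 1.87 min.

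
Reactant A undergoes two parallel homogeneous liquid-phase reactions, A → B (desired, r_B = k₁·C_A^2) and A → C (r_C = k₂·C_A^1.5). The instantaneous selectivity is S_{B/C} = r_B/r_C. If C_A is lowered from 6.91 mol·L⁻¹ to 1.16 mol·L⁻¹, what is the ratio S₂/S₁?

0.410

S_{B/C} = (k₁/k₂)·C_A^0.5, so S₂/S₁ = (C_{A,2}/C_{A,1})^0.5.
= (1.16/6.91)^0.5 = (0.1679)^0.5 = 0.410.
Selectivity toward B falls as C_A falls — high-concentration operation is favoured.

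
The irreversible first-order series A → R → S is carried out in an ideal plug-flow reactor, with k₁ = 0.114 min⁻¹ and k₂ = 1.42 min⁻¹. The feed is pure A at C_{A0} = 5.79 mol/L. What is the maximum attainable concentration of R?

0.373 mol/L

Evaluating C_R at τ_opt = ln(k₂/k₁)/(k₂−k₁) gives C_{R,max}/C_{A0} = (k₁/k₂)^[k₂/(k₂−k₁)].
= (0.114/1.42)^(1.42/(1.42−0.114)) = (0.08028)^(1.087) = 0.06442.
C_{R,max} = 0.06442×5.79 = 0.373 mol/L.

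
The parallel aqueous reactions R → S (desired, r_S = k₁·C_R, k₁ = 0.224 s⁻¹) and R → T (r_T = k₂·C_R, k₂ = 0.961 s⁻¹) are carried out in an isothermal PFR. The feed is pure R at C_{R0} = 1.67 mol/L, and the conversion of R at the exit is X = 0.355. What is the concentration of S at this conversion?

0.112 mol/L

C_R = C_{R0}(1−X) = 1.077 mol/L.
Both paths are first order in R, so the instantaneous fraction to S is constant: dC_S/d(−C_R) = k₁/(k₁+k₂) = 0.1890.
C_S = 0.1890·(C_{R0}−C_R) = 0.1890×0.5928 = 0.112 mol/L.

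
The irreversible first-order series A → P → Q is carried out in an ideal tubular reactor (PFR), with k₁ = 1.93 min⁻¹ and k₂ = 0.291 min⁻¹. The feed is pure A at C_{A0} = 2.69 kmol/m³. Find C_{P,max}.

Evaluating C_P at τ_opt = ln(k₂/k₁)/(k₂−k₁) gives C_{P,max}/C_{A0} = (k₁/k₂)^[k₂/(k₂−k₁)].
= (1.93/0.291)^(0.291/(0.291−1.93)) = (6.632)^(-0.1775) = 0.7147.
C_{P,max} = 0.7147×2.69 = 1.92 kmol/m³.

1.92 kmol/m³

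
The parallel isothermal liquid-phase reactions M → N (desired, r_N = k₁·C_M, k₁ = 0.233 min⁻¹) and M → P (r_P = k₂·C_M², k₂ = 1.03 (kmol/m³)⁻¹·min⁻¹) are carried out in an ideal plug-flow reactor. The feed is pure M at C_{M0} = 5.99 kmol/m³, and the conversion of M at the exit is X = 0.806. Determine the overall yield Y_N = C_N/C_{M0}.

C_M = C_{M0}(1−X) = 1.162 kmol/m³.
Along a PFR/batch, dC_N/dC_M = −r_N/(r_N+r_P) = −k₁/(k₁+k₂·C_M).
Integrating from C_{M0} to C_M: C_N = (0.233/1.03)·ln[(0.233+1.03·5.99)/(0.233+1.03·1.16)] = 0.2262·ln(6.403/1.430) = 0.3391 kmol/m³.
Y_N = C_N/C_{M0} = 0.3391/5.99 = 0.0566.

0.0566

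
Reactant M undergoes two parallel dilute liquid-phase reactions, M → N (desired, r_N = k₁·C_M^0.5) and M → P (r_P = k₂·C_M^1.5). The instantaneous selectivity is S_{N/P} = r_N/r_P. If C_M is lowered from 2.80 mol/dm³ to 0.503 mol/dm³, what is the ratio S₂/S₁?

S_{N/P} = (k₁/k₂)·C_M⁻¹, so S₂/S₁ = (C_{M,2}/C_{M,1})⁻¹.
= 2.80/0.503 = 5.57.
Selectivity toward N rises as C_M falls — low-concentration operation is favoured.

5.57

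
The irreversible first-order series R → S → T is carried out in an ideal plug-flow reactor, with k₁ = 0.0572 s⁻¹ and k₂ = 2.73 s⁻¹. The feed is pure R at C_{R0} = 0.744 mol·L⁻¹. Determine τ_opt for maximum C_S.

For first-order series the maximum of C_S occurs at τ_opt = ln(k₂/k₁)/(k₂−k₁).
= ln(2.73/0.0572)/(2.73−0.0572) = ln(47.73)/2.673 = 3.866/2.673 = 1.45 s.

1.45 s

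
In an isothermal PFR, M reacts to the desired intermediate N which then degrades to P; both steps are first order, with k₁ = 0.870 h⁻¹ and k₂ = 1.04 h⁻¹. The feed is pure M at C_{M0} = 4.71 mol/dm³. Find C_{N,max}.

Evaluating C_N at τ_opt = ln(k₂/k₁)/(k₂−k₁) gives C_{N,max}/C_{M0} = (k₁/k₂)^[k₂/(k₂−k₁)].
= (0.870/1.04)^(1.04/(1.04−0.870)) = (0.8365)^(6.118) = 0.3356.
C_{N,max} = 0.3356×4.71 = 1.58 mol/dm³.

1.58 mol/dm³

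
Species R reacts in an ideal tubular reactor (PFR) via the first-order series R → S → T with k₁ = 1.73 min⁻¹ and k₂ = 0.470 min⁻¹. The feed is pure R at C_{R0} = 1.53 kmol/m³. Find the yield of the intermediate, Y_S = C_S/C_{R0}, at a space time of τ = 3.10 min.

0.313

Solving the coupled first-order balances gives C_S(τ) = [k₁/(k₂−k₁)]·C_{R0}·(e^(−k₁τ) − e^(−k₂τ)).
e^(−k₁τ) = e^(−1.73×3.10) = e^(−5.363) = 0.004687; e^(−k₂τ) = e^(−1.457) = 0.2329.
C_S = 1.73×1.53/(0.470−1.73) × (0.004687−0.2329) = (-2.101)×(-0.2282) = 0.4795 kmol/m³.
Y_S = C_S/C_{R0} = 0.4795/1.53 = 0.313.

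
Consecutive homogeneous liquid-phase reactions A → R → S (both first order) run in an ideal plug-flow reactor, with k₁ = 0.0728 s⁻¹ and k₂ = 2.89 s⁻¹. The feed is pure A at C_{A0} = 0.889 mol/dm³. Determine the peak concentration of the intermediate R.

0.0204 mol/dm³

At the optimum, C_{R,max}/C_{A0} = (k₁/k₂)^[k₂/(k₂−k₁)].
= (0.0728/2.89)^(2.89/(2.89−0.0728)) = (0.02519)^(1.026) = 0.02290.
C_{R,max} = 0.02290×0.889 = 0.0204 mol/dm³.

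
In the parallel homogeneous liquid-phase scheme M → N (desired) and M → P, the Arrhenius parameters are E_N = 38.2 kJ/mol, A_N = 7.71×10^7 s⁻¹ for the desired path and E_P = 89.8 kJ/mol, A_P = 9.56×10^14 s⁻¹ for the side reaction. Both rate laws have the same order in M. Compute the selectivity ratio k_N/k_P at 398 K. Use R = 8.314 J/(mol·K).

0.477

With equal orders, S_{N/P} = k_N/k_P = (A_N/A_P)·exp[(E_P−E_N)/(RT)].
(E_P−E_N)/(RT) = (89.8−38.2)×10³/(8.314×398) = 51600/3309 = 15.59.
k_N/k_P = (7.71×10^7/9.56×10^14)·exp(15.59) = 8.065×10^-8 × 5.921×10^6 = 0.477.
Since E_N < E_P, lowering the temperature improves selectivity toward N.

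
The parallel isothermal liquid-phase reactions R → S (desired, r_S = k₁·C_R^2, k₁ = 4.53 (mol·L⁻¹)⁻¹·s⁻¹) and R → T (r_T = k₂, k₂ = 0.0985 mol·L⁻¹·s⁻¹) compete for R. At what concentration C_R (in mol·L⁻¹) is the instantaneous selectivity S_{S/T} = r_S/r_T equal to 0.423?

S_{S/T} = (k₁/k₂)·C_R^2 ⇒ C_R = (S·k₂/k₁)^(0.5).
= (0.423×0.0985/4.53)^(0.5) = (0.009198)^(0.5) = 0.0959 mol·L⁻¹.

0.0959 mol·L⁻¹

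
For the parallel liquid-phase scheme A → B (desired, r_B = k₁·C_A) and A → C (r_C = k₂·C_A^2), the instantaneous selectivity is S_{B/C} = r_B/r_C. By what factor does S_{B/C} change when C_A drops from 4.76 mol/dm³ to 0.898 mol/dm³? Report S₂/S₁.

S_{B/C} = (k₁/k₂)·C_A⁻¹, so S₂/S₁ = (C_{A,2}/C_{A,1})⁻¹.
= 4.76/0.898 = 5.30.

5.30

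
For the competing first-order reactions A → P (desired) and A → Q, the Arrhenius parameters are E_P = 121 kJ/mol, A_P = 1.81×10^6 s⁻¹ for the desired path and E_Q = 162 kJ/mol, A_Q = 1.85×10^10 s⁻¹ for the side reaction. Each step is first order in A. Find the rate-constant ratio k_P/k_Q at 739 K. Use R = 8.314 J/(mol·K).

With equal orders, S_{P/Q} = k_P/k_Q = (A_P/A_Q)·exp[(E_Q−E_P)/(RT)].
(E_Q−E_P)/(RT) = (162−121)×10³/(8.314×739) = 41000/6144 = 6.673.
k_P/k_Q = (1.81×10^6/1.85×10^10)·exp(6.673) = 9.784×10^-5 × 790.9 = 0.0774.

0.0774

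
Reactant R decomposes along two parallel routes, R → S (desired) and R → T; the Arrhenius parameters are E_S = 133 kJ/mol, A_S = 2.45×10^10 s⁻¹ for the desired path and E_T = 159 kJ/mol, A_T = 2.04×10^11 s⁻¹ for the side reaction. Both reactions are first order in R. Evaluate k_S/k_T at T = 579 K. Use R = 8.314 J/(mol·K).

With equal orders, S_{S/T} = k_S/k_T = (A_S/A_T)·exp[(E_T−E_S)/(RT)].
(E_T−E_S)/(RT) = (159−133)×10³/(8.314×579) = 26000/4814 = 5.401.
k_S/k_T = (2.45×10^10/2.04×10^11)·exp(5.401) = 0.1201 × 221.7 = 26.6.

26.6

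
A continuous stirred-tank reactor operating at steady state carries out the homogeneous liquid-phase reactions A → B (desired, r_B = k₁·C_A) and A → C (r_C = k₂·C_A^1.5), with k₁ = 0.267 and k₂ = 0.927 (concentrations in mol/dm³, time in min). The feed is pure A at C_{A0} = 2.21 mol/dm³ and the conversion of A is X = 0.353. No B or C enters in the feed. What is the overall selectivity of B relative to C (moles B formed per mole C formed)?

0.241

Exit C_A = C_{A0}(1−X) = 2.21×0.647 = 1.430 mol/dm³.
A CSTR operates uniformly at the exit composition, giving r_B = 0.3818 and r_C = 1.585 (each k·C_A^n at C_A = 1.430).
Overall selectivity = C_B/C_C = r_Bτ/(r_Cτ) = r_B/r_C = 0.241.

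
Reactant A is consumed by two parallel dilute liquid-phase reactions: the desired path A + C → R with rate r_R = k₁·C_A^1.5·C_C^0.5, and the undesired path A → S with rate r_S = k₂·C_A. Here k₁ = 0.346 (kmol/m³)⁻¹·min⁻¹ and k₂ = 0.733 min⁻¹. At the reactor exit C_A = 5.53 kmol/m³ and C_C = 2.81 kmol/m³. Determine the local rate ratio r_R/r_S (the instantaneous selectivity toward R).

1.86

S_{R/S} = r_R/r_S = (k₁·C_A^1.5·C_C^0.5)/(k₂·C_A) = (k₁/k₂)·C_A^0.5·C_C^0.5.
= (0.346×5.530^1.5×2.810^0.5) / (0.733×5.530) = 7.543/4.053 = 1.86.
Since the desired path is higher order in A, keeping C_A high (PFR or concentrated feed) favours R.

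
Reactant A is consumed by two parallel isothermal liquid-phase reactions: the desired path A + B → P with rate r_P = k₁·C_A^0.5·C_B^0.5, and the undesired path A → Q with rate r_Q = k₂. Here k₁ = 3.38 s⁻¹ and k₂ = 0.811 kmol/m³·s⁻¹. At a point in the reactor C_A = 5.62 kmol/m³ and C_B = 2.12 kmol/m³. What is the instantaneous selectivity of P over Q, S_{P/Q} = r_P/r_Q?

S_{P/Q} = r_P/r_Q = (k₁·C_A^0.5·C_B^0.5)/(k₂) = (k₁/k₂)·C_A^0.5·C_B^0.5.
= (3.38×5.620^0.5×2.120^0.5) / (0.811) = 11.67/0.8110 = 14.4.

14.4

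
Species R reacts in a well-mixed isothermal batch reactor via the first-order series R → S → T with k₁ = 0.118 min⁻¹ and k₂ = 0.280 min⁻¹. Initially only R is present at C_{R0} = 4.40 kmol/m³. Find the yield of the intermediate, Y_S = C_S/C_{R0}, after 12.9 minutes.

For first-order series with pure R initially, C_S(t) = k₁C_{R0}/(k₂−k₁)·(e^(−k₁t) − e^(−k₂t)).
e^(−k₁t) = e^(−0.118×12.9) = e^(−1.522) = 0.2182; e^(−k₂t) = e^(−3.612) = 0.02700.
C_S = 0.118×4.40/(0.280−0.118) × (0.2182−0.02700) = 3.205×0.1912 = 0.6129 kmol/m³.
Y_S = C_S/C_{R0} = 0.6129/4.40 = 0.139.

0.139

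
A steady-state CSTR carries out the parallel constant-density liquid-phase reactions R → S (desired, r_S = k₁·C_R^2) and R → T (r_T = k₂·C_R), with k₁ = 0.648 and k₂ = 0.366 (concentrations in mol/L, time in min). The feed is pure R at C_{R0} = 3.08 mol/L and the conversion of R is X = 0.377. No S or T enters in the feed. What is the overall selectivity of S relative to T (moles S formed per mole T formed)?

3.40

Exit C_R = C_{R0}(1−X) = 3.08×0.623 = 1.919 mol/L.
A CSTR operates uniformly at the exit composition, giving r_S = 2.386 and r_T = 0.7023 (each k·C_R^n at C_R = 1.919).
Overall selectivity = C_S/C_T = r_Sτ/(r_Tτ) = r_S/r_T = 3.40.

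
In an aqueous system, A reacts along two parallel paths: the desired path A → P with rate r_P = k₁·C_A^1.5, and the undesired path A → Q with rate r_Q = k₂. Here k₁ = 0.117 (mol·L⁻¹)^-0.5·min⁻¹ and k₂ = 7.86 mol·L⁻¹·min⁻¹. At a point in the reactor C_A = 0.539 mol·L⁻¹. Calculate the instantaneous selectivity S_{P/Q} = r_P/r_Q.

S_{P/Q} = r_P/r_Q = (k₁·C_A^1.5)/(k₂) = (k₁/k₂)·C_A^1.5.
= (0.117×0.5390^1.5) / (7.86) = 0.04630/7.860 = 0.00589.
Since the desired path is higher order in A, keeping C_A high (PFR or concentrated feed) favours P.

0.00589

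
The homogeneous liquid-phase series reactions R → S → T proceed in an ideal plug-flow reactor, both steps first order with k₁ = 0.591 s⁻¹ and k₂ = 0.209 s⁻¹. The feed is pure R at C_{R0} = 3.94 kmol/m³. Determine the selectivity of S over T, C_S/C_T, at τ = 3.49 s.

1.70

The intermediate concentration in a first-order A→B→C sequence is C_S = k₁C_{R0}(e^(−k₁τ) − e^(−k₂τ))/(k₂−k₁).
e^(−k₁τ) = e^(−0.591×3.49) = e^(−2.063) = 0.1271; e^(−k₂τ) = e^(−0.7294) = 0.4822.
C_S = 0.591×3.94/(0.209−0.591) × (0.1271−0.4822) = (-6.096)×(-0.3551) = 2.164 kmol/m³.
C_R = C_{R0}e^(−k₁τ) = 0.5009 kmol/m³, so C_T = C_{R0}−C_R−C_S = 1.275 kmol/m³; C_S/C_T = 1.70.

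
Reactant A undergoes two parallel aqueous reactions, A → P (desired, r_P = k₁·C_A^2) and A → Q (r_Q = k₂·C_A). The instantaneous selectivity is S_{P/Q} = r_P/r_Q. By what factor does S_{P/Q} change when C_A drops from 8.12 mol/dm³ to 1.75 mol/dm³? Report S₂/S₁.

S_{P/Q} = (k₁/k₂)·C_A, so S₂/S₁ = (C_{A,2}/C_{A,1}).
= 1.75/8.12 = 0.216.

0.216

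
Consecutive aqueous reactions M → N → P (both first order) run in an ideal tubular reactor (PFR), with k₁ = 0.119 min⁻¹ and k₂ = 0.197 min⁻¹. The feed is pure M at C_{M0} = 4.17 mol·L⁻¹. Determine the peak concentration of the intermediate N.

At the optimum, C_{N,max}/C_{M0} = (k₁/k₂)^[k₂/(k₂−k₁)].
= (0.119/0.197)^(0.197/(0.197−0.119)) = (0.6041)^(2.526) = 0.2800.
C_{N,max} = 0.2800×4.17 = 1.17 mol·L⁻¹.

1.17 mol·L⁻¹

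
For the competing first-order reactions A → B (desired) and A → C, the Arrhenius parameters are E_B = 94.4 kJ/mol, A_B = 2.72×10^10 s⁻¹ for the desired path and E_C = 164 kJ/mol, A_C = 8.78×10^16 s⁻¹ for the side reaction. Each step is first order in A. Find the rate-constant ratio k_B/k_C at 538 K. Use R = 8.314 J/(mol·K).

With equal orders, S_{B/C} = k_B/k_C = (A_B/A_C)·exp[(E_C−E_B)/(RT)].
(E_C−E_B)/(RT) = (164−94.4)×10³/(8.314×538) = 69600/4473 = 15.56.
k_B/k_C = (2.72×10^10/8.78×10^16)·exp(15.56) = 3.098×10^-7 × 5.724×10^6 = 1.77.

1.77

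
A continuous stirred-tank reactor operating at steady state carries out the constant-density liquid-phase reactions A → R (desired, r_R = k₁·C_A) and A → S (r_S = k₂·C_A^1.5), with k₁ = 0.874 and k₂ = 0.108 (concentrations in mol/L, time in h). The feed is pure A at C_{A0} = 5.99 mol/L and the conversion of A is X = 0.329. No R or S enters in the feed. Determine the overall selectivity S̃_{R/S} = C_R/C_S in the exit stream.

Exit C_A = C_{A0}(1−X) = 5.99×0.671 = 4.019 mol/L.
A CSTR operates uniformly at the exit composition, giving r_R = 3.513 and r_S = 0.8703 (each k·C_A^n at C_A = 4.019).
Overall selectivity = C_R/C_S = r_Rτ/(r_Sτ) = r_R/r_S = 4.04.

4.04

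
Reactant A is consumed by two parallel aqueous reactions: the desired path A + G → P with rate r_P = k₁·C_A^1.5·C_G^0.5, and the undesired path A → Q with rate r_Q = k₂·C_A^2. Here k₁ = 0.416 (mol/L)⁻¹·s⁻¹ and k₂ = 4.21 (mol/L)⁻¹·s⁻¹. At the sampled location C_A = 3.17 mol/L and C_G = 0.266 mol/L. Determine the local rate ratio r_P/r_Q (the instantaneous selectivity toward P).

0.0286

S_{P/Q} = r_P/r_Q = (k₁·C_A^1.5·C_G^0.5)/(k₂·C_A^2) = (k₁/k₂)·C_A^-0.5·C_G^0.5.
= (0.416×3.170^1.5×0.2660^0.5) / (4.21×3.170^2) = 1.211/42.31 = 0.0286.
The undesired path is higher order in A, so low C_A (CSTR or dilute feed) favours P.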